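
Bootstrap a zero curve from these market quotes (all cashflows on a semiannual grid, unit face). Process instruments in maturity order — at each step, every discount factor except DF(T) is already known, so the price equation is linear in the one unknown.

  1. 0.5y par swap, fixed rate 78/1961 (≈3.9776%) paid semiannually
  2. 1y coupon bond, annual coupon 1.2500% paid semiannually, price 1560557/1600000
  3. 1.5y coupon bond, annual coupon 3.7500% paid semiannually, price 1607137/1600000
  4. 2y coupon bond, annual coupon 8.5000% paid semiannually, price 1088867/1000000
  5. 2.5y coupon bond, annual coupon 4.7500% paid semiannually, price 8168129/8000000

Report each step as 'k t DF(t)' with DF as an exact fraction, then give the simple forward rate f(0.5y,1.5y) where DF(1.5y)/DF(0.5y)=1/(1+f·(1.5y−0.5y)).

step 1 [0.5y] swap r/2=39/1961: DF=(1 − 39/1961·(0))/(1+39/1961) = 1961/2000 ≈ 0.980500
step 2 [1y] bond c/2=1/160: DF=(1560557/1600000 − 1/160·(0.980500))/(1+1/160) = 602/625 ≈ 0.963200
step 3 [1.5y] bond c/2=3/160: DF=(1607137/1600000 − 3/160·(0.980500+0.963200))/(1+3/160) = 4751/5000 ≈ 0.950200
step 4 [2y] bond c/2=17/400: DF=(1088867/1000000 − 17/400·(0.980500+0.963200+0.950200))/(1+17/400) = 1853/2000 ≈ 0.926500
step 5 [2.5y] bond c/2=19/800: DF=(8168129/8000000 − 19/800·(0.980500+0.963200+0.950200+0.926500))/(1+19/800) = 9087/10000 ≈ 0.908700

1 1/2 1961/2000
2 1 602/625
3 3/2 4751/5000
4 2 1853/2000
5 5/2 9087/10000
f(0.5y,1.5y) = ((1961/2000)/(4751/5000) − 1)/(1) = 303/9502 ≈ 3.1888%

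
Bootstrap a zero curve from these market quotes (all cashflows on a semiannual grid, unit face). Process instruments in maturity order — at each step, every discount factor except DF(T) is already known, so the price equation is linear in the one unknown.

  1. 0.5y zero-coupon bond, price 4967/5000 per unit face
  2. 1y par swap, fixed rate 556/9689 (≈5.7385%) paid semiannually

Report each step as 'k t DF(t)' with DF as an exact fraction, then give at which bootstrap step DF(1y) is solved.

1 1/2 4967/5000
2 1 2361/2500
DF(1y) is solved at step 2

step 1 [0.5y] zero: DF = P = 4967/5000 ≈ 0.993400
step 2 [1y] swap r/2=278/9689: DF=(1 − 278/9689·(0.993400))/(1+278/9689) = 2361/2500 ≈ 0.944400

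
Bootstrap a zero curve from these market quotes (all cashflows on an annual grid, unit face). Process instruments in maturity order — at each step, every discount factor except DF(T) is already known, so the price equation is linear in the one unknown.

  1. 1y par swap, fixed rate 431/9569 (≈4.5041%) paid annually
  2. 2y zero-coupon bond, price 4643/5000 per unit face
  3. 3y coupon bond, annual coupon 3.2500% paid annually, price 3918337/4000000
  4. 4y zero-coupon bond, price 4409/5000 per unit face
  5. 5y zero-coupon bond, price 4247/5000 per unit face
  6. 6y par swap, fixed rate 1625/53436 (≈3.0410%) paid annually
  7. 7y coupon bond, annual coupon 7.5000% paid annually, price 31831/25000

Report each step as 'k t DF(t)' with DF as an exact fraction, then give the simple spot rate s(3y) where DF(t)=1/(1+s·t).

step 1 [1y] swap r/1=431/9569: DF=(1 − 431/9569·(0))/(1+431/9569) = 9569/10000 ≈ 0.956900
step 2 [2y] zero: DF = P = 4643/5000 ≈ 0.928600
step 3 [3y] bond c/1=13/400: DF=(3918337/4000000 − 13/400·(0.956900+0.928600))/(1+13/400) = 4447/5000 ≈ 0.889400
step 4 [4y] zero: DF = P = 4409/5000 ≈ 0.881800
step 5 [5y] zero: DF = P = 4247/5000 ≈ 0.849400
step 6 [6y] swap r/1=1625/53436: DF=(1 − 1625/53436·(0.956900+0.928600+0.889400+0.881800+0.849400))/(1+1625/53436) = 67/80 ≈ 0.837500
step 7 [7y] bond c/1=3/40: DF=(31831/25000 − 3/40·(0.956900+0.928600+0.889400+0.881800+0.849400+0.837500))/(1+3/40) = 2029/2500 ≈ 0.811600

1 1 9569/10000
2 2 4643/5000
3 3 4447/5000
4 4 4409/5000
5 5 4247/5000
6 6 67/80
7 7 2029/2500
s(3y) = (1/(4447/5000) − 1)/(3) = 553/13341 ≈ 4.1451%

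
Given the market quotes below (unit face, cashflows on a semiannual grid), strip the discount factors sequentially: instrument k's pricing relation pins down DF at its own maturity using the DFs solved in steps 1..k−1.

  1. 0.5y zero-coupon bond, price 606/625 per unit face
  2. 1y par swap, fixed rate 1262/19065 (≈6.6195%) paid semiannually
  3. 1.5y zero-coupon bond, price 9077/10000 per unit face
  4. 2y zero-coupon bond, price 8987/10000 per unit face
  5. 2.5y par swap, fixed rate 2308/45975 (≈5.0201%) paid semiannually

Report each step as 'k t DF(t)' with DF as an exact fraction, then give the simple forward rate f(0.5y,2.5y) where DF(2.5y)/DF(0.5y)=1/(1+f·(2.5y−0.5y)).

step 1 [0.5y] zero: DF = P = 606/625 ≈ 0.969600
step 2 [1y] swap r/2=631/19065: DF=(1 − 631/19065·(0.969600))/(1+631/19065) = 9369/10000 ≈ 0.936900
step 3 [1.5y] zero: DF = P = 9077/10000 ≈ 0.907700
step 4 [2y] zero: DF = P = 8987/10000 ≈ 0.898700
step 5 [2.5y] swap r/2=1154/45975: DF=(1 − 1154/45975·(0.969600+0.936900+0.907700+0.898700))/(1+1154/45975) = 4423/5000 ≈ 0.884600

1 1/2 606/625
2 1 9369/10000
3 3/2 9077/10000
4 2 8987/10000
5 5/2 4423/5000
f(0.5y,2.5y) = ((606/625)/(4423/5000) − 1)/(2) = 425/8846 ≈ 4.8044%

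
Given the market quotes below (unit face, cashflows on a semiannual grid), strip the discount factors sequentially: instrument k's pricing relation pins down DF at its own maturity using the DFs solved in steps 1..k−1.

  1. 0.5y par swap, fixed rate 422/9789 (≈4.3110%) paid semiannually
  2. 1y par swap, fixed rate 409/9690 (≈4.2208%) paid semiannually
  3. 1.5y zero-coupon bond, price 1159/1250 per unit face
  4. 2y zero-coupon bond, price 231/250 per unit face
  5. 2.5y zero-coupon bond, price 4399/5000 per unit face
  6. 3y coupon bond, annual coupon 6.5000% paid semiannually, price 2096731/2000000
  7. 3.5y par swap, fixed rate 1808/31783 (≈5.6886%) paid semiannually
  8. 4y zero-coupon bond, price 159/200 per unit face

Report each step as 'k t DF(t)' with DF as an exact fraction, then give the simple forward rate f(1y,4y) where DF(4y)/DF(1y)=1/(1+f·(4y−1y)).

1 1/2 9789/10000
2 1 9591/10000
3 3/2 1159/1250
4 2 231/250
5 5/2 4399/5000
6 3 2171/2500
7 7/2 512/625
8 4 159/200
f(1y,4y) = ((9591/10000)/(159/200) − 1)/(3) = 547/7950 ≈ 6.8805%

step 1 [0.5y] swap r/2=211/9789: DF=(1 − 211/9789·(0))/(1+211/9789) = 9789/10000 ≈ 0.978900
step 2 [1y] swap r/2=409/19380: DF=(1 − 409/19380·(0.978900))/(1+409/19380) = 9591/10000 ≈ 0.959100
step 3 [1.5y] zero: DF = P = 1159/1250 ≈ 0.927200
step 4 [2y] zero: DF = P = 231/250 ≈ 0.924000
step 5 [2.5y] zero: DF = P = 4399/5000 ≈ 0.879800
step 6 [3y] bond c/2=13/400: DF=(2096731/2000000 − 13/400·(0.978900+0.959100+0.927200+0.924000+0.879800))/(1+13/400) = 2171/2500 ≈ 0.868400
step 7 [3.5y] swap r/2=904/31783: DF=(1 − 904/31783·(0.978900+0.959100+0.927200+0.924000+0.879800+0.868400))/(1+904/31783) = 512/625 ≈ 0.819200
step 8 [4y] zero: DF = P = 159/200 ≈ 0.795000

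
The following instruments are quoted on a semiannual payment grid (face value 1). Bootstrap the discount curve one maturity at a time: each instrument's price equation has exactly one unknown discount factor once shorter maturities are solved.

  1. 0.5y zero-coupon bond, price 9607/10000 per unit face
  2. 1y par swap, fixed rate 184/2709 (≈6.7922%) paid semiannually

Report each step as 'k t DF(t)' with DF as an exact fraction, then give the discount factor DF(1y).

1 1/2 9607/10000
2 1 2339/2500
DF(1y) = 2339/2500 ≈ 0.935600

step 1 [0.5y] zero: DF = P = 9607/10000 ≈ 0.960700
step 2 [1y] swap r/2=92/2709: DF=(1 − 92/2709·(0.960700))/(1+92/2709) = 2339/2500 ≈ 0.935600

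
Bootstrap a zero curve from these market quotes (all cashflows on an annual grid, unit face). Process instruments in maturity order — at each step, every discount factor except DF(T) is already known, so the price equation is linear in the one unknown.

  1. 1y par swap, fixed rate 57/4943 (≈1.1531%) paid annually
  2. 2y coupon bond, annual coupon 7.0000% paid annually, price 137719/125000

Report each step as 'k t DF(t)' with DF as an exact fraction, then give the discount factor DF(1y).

1 1 4943/5000
2 2 193/200
DF(1y) = 4943/5000 ≈ 0.988600

step 1 [1y] swap r/1=57/4943: DF=(1 − 57/4943·(0))/(1+57/4943) = 4943/5000 ≈ 0.988600
step 2 [2y] bond c/1=7/100: DF=(137719/125000 − 7/100·(0.988600))/(1+7/100) = 193/200 ≈ 0.965000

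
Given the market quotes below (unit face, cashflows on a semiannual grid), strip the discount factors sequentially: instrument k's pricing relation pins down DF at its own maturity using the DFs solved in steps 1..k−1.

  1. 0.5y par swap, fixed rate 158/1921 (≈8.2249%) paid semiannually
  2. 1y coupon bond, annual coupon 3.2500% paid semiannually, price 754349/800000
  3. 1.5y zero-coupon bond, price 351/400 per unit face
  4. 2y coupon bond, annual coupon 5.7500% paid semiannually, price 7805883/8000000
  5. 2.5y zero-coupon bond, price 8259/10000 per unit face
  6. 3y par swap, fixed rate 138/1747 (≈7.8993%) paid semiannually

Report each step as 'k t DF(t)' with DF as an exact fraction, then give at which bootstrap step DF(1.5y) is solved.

1 1/2 1921/2000
2 1 73/80
3 3/2 351/400
4 2 2179/2500
5 5/2 8259/10000
6 3 793/1000
DF(1.5y) is solved at step 3

step 1 [0.5y] swap r/2=79/1921: DF=(1 − 79/1921·(0))/(1+79/1921) = 1921/2000 ≈ 0.960500
step 2 [1y] bond c/2=13/800: DF=(754349/800000 − 13/800·(0.960500))/(1+13/800) = 73/80 ≈ 0.912500
step 3 [1.5y] zero: DF = P = 351/400 ≈ 0.877500
step 4 [2y] bond c/2=23/800: DF=(7805883/8000000 − 23/800·(0.960500+0.912500+0.877500))/(1+23/800) = 2179/2500 ≈ 0.871600
step 5 [2.5y] zero: DF = P = 8259/10000 ≈ 0.825900
step 6 [3y] swap r/2=69/1747: DF=(1 − 69/1747·(0.960500+0.912500+0.877500+0.871600+0.825900))/(1+69/1747) = 793/1000 ≈ 0.793000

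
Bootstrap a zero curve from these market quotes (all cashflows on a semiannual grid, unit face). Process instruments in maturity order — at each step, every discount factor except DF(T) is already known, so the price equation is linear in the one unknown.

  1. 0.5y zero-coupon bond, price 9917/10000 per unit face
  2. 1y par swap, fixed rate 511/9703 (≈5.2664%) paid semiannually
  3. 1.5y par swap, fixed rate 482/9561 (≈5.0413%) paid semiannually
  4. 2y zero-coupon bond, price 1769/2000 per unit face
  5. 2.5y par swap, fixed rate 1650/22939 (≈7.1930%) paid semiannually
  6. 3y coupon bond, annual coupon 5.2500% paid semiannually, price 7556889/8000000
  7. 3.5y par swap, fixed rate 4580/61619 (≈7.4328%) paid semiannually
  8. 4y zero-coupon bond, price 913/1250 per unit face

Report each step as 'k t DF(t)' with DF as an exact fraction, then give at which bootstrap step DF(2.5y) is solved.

step 1 [0.5y] zero: DF = P = 9917/10000 ≈ 0.991700
step 2 [1y] swap r/2=511/19406: DF=(1 − 511/19406·(0.991700))/(1+511/19406) = 9489/10000 ≈ 0.948900
step 3 [1.5y] swap r/2=241/9561: DF=(1 − 241/9561·(0.991700+0.948900))/(1+241/9561) = 9277/10000 ≈ 0.927700
step 4 [2y] zero: DF = P = 1769/2000 ≈ 0.884500
step 5 [2.5y] swap r/2=825/22939: DF=(1 − 825/22939·(0.991700+0.948900+0.927700+0.884500))/(1+825/22939) = 167/200 ≈ 0.835000
step 6 [3y] bond c/2=21/800: DF=(7556889/8000000 − 21/800·(0.991700+0.948900+0.927700+0.884500+0.835000))/(1+21/800) = 8031/10000 ≈ 0.803100
step 7 [3.5y] swap r/2=2290/61619: DF=(1 − 2290/61619·(0.991700+0.948900+0.927700+0.884500+0.835000+0.803100))/(1+2290/61619) = 771/1000 ≈ 0.771000
step 8 [4y] zero: DF = P = 913/1250 ≈ 0.730400

1 1/2 9917/10000
2 1 9489/10000
3 3/2 9277/10000
4 2 1769/2000
5 5/2 167/200
6 3 8031/10000
7 7/2 771/1000
8 4 913/1250
DF(2.5y) is solved at step 5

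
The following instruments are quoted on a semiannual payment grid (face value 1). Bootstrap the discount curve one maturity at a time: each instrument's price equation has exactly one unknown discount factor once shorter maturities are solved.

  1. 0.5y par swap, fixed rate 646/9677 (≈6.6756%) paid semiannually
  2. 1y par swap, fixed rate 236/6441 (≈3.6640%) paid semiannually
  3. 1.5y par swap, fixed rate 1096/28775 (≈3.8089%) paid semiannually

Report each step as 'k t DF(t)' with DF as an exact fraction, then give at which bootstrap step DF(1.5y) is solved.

step 1 [0.5y] swap r/2=323/9677: DF=(1 − 323/9677·(0))/(1+323/9677) = 9677/10000 ≈ 0.967700
step 2 [1y] swap r/2=118/6441: DF=(1 − 118/6441·(0.967700))/(1+118/6441) = 4823/5000 ≈ 0.964600
step 3 [1.5y] swap r/2=548/28775: DF=(1 − 548/28775·(0.967700+0.964600))/(1+548/28775) = 2363/2500 ≈ 0.945200

1 1/2 9677/10000
2 1 4823/5000
3 3/2 2363/2500
DF(1.5y) is solved at step 3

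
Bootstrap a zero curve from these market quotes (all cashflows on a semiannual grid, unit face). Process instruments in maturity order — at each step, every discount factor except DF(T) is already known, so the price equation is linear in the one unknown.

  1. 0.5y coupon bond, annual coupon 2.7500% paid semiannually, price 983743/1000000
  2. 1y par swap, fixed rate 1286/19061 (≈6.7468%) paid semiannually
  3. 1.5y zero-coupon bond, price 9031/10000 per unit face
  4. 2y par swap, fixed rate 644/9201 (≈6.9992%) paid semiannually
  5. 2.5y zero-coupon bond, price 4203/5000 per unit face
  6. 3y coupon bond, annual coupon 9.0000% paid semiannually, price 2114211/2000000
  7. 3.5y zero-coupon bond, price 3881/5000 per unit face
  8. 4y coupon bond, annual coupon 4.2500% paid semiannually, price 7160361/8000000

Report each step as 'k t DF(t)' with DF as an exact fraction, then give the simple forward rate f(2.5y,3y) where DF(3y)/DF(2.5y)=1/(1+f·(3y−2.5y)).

1 1/2 1213/1250
2 1 9357/10000
3 3/2 9031/10000
4 2 1089/1250
5 5/2 4203/5000
6 3 8169/10000
7 7/2 3881/5000
8 4 1873/2500
f(2.5y,3y) = ((4203/5000)/(8169/10000) − 1)/(1/2) = 158/2723 ≈ 5.8024%

step 1 [0.5y] bond c/2=11/800: DF=(983743/1000000 − 11/800·(0))/(1+11/800) = 1213/1250 ≈ 0.970400
step 2 [1y] swap r/2=643/19061: DF=(1 − 643/19061·(0.970400))/(1+643/19061) = 9357/10000 ≈ 0.935700
step 3 [1.5y] zero: DF = P = 9031/10000 ≈ 0.903100
step 4 [2y] swap r/2=322/9201: DF=(1 − 322/9201·(0.970400+0.935700+0.903100))/(1+322/9201) = 1089/1250 ≈ 0.871200
step 5 [2.5y] zero: DF = P = 4203/5000 ≈ 0.840600
step 6 [3y] bond c/2=9/200: DF=(2114211/2000000 − 9/200·(0.970400+0.935700+0.903100+0.871200+0.840600))/(1+9/200) = 8169/10000 ≈ 0.816900
step 7 [3.5y] zero: DF = P = 3881/5000 ≈ 0.776200
step 8 [4y] bond c/2=17/800: DF=(7160361/8000000 − 17/800·(0.970400+0.935700+0.903100+0.871200+0.840600+0.816900+0.776200))/(1+17/800) = 1873/2500 ≈ 0.749200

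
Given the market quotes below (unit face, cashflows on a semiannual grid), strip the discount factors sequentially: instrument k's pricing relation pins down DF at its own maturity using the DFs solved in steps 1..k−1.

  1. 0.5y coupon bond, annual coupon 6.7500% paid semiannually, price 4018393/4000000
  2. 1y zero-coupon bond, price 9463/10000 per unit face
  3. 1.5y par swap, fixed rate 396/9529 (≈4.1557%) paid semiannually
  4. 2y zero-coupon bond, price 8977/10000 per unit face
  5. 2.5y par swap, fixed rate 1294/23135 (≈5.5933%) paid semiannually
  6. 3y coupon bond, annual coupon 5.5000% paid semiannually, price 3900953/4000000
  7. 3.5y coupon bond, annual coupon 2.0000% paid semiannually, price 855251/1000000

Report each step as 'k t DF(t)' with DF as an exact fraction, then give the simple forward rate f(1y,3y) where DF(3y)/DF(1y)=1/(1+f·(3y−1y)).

1 1/2 4859/5000
2 1 9463/10000
3 3/2 4703/5000
4 2 8977/10000
5 5/2 4353/5000
6 3 8253/10000
7 7/2 991/1250
f(1y,3y) = ((9463/10000)/(8253/10000) − 1)/(2) = 605/8253 ≈ 7.3307%

step 1 [0.5y] bond c/2=27/800: DF=(4018393/4000000 − 27/800·(0))/(1+27/800) = 4859/5000 ≈ 0.971800
step 2 [1y] zero: DF = P = 9463/10000 ≈ 0.946300
step 3 [1.5y] swap r/2=198/9529: DF=(1 − 198/9529·(0.971800+0.946300))/(1+198/9529) = 4703/5000 ≈ 0.940600
step 4 [2y] zero: DF = P = 8977/10000 ≈ 0.897700
step 5 [2.5y] swap r/2=647/23135: DF=(1 − 647/23135·(0.971800+0.946300+0.940600+0.897700))/(1+647/23135) = 4353/5000 ≈ 0.870600
step 6 [3y] bond c/2=11/400: DF=(3900953/4000000 − 11/400·(0.971800+0.946300+0.940600+0.897700+0.870600))/(1+11/400) = 8253/10000 ≈ 0.825300
step 7 [3.5y] bond c/2=1/100: DF=(855251/1000000 − 1/100·(0.971800+0.946300+0.940600+0.897700+0.870600+0.825300))/(1+1/100) = 991/1250 ≈ 0.792800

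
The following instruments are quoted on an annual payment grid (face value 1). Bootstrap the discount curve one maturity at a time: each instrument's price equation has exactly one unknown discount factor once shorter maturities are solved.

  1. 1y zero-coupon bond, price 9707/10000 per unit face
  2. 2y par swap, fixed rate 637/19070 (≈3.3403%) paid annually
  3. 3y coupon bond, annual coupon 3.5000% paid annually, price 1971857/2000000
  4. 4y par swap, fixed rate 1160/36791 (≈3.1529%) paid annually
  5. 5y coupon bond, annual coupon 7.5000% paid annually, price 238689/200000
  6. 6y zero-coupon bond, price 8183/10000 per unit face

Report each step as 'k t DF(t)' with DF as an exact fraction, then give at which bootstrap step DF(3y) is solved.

1 1 9707/10000
2 2 9363/10000
3 3 8881/10000
4 4 221/250
5 5 1707/2000
6 6 8183/10000
DF(3y) is solved at step 3

step 1 [1y] zero: DF = P = 9707/10000 ≈ 0.970700
step 2 [2y] swap r/1=637/19070: DF=(1 − 637/19070·(0.970700))/(1+637/19070) = 9363/10000 ≈ 0.936300
step 3 [3y] bond c/1=7/200: DF=(1971857/2000000 − 7/200·(0.970700+0.936300))/(1+7/200) = 8881/10000 ≈ 0.888100
step 4 [4y] swap r/1=1160/36791: DF=(1 − 1160/36791·(0.970700+0.936300+0.888100))/(1+1160/36791) = 221/250 ≈ 0.884000
step 5 [5y] bond c/1=3/40: DF=(238689/200000 − 3/40·(0.970700+0.936300+0.888100+0.884000))/(1+3/40) = 1707/2000 ≈ 0.853500
step 6 [6y] zero: DF = P = 8183/10000 ≈ 0.818300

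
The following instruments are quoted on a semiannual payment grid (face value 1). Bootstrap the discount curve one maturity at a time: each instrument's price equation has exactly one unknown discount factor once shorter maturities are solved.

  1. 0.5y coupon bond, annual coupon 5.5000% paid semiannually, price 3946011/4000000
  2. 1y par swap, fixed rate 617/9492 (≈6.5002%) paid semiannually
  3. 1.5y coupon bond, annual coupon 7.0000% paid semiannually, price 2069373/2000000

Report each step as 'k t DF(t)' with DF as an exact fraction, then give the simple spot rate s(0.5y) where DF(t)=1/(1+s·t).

1 1/2 9601/10000
2 1 9383/10000
3 3/2 1871/2000
s(0.5y) = (1/(9601/10000) − 1)/(1/2) = 798/9601 ≈ 8.3116%

step 1 [0.5y] bond c/2=11/400: DF=(3946011/4000000 − 11/400·(0))/(1+11/400) = 9601/10000 ≈ 0.960100
step 2 [1y] swap r/2=617/18984: DF=(1 − 617/18984·(0.960100))/(1+617/18984) = 9383/10000 ≈ 0.938300
step 3 [1.5y] bond c/2=7/200: DF=(2069373/2000000 − 7/200·(0.960100+0.938300))/(1+7/200) = 1871/2000 ≈ 0.935500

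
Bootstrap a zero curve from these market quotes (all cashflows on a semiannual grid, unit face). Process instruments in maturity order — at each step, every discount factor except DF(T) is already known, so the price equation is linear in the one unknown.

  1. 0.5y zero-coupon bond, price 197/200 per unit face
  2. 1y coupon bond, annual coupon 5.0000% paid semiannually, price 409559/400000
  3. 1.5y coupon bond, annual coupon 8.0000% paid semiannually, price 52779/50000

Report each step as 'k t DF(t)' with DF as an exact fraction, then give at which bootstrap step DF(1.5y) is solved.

step 1 [0.5y] zero: DF = P = 197/200 ≈ 0.985000
step 2 [1y] bond c/2=1/40: DF=(409559/400000 − 1/40·(0.985000))/(1+1/40) = 9749/10000 ≈ 0.974900
step 3 [1.5y] bond c/2=1/25: DF=(52779/50000 − 1/25·(0.985000+0.974900))/(1+1/25) = 2349/2500 ≈ 0.939600

1 1/2 197/200
2 1 9749/10000
3 3/2 2349/2500
DF(1.5y) is solved at step 3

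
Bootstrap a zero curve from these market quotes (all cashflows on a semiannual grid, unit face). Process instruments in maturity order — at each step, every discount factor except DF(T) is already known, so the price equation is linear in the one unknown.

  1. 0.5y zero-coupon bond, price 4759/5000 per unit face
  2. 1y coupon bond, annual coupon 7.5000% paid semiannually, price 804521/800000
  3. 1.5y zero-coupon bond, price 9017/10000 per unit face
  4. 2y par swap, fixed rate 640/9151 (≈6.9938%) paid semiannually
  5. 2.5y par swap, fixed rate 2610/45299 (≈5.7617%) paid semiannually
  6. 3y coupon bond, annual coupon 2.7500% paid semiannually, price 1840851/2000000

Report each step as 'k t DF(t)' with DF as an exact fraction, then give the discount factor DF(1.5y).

1 1/2 4759/5000
2 1 9349/10000
3 3/2 9017/10000
4 2 109/125
5 5/2 1739/2000
6 3 1693/2000
DF(1.5y) = 9017/10000 ≈ 0.901700

step 1 [0.5y] zero: DF = P = 4759/5000 ≈ 0.951800
step 2 [1y] bond c/2=3/80: DF=(804521/800000 − 3/80·(0.951800))/(1+3/80) = 9349/10000 ≈ 0.934900
step 3 [1.5y] zero: DF = P = 9017/10000 ≈ 0.901700
step 4 [2y] swap r/2=320/9151: DF=(1 − 320/9151·(0.951800+0.934900+0.901700))/(1+320/9151) = 109/125 ≈ 0.872000
step 5 [2.5y] swap r/2=1305/45299: DF=(1 − 1305/45299·(0.951800+0.934900+0.901700+0.872000))/(1+1305/45299) = 1739/2000 ≈ 0.869500
step 6 [3y] bond c/2=11/800: DF=(1840851/2000000 − 11/800·(0.951800+0.934900+0.901700+0.872000+0.869500))/(1+11/800) = 1693/2000 ≈ 0.846500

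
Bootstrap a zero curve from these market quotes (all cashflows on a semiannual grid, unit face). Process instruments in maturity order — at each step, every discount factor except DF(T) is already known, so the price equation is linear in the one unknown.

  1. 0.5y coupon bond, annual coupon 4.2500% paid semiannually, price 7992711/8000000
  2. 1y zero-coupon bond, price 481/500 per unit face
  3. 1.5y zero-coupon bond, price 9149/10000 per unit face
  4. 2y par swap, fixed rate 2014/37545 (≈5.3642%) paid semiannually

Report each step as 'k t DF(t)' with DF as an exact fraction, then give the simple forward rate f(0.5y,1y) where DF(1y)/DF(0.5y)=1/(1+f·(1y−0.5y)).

1 1/2 9783/10000
2 1 481/500
3 3/2 9149/10000
4 2 8993/10000
f(0.5y,1y) = ((9783/10000)/(481/500) − 1)/(1/2) = 163/4810 ≈ 3.3888%

step 1 [0.5y] bond c/2=17/800: DF=(7992711/8000000 − 17/800·(0))/(1+17/800) = 9783/10000 ≈ 0.978300
step 2 [1y] zero: DF = P = 481/500 ≈ 0.962000
step 3 [1.5y] zero: DF = P = 9149/10000 ≈ 0.914900
step 4 [2y] swap r/2=1007/37545: DF=(1 − 1007/37545·(0.978300+0.962000+0.914900))/(1+1007/37545) = 8993/10000 ≈ 0.899300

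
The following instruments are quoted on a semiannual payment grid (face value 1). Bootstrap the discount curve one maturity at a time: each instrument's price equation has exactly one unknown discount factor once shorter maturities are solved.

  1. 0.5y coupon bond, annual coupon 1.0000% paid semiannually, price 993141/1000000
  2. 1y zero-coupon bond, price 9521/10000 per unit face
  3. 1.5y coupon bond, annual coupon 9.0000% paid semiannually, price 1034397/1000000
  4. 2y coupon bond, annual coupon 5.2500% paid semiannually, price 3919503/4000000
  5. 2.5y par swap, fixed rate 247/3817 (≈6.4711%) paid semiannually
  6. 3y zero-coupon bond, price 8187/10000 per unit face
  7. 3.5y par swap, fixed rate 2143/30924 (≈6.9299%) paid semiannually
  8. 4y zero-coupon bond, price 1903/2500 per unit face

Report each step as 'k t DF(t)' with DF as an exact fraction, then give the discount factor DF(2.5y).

1 1/2 4941/5000
2 1 9521/10000
3 3/2 9063/10000
4 2 441/500
5 5/2 4259/5000
6 3 8187/10000
7 7/2 7857/10000
8 4 1903/2500
DF(2.5y) = 4259/5000 ≈ 0.851800

step 1 [0.5y] bond c/2=1/200: DF=(993141/1000000 − 1/200·(0))/(1+1/200) = 4941/5000 ≈ 0.988200
step 2 [1y] zero: DF = P = 9521/10000 ≈ 0.952100
step 3 [1.5y] bond c/2=9/200: DF=(1034397/1000000 − 9/200·(0.988200+0.952100))/(1+9/200) = 9063/10000 ≈ 0.906300
step 4 [2y] bond c/2=21/800: DF=(3919503/4000000 − 21/800·(0.988200+0.952100+0.906300))/(1+21/800) = 441/500 ≈ 0.882000
step 5 [2.5y] swap r/2=247/7634: DF=(1 − 247/7634·(0.988200+0.952100+0.906300+0.882000))/(1+247/7634) = 4259/5000 ≈ 0.851800
step 6 [3y] zero: DF = P = 8187/10000 ≈ 0.818700
step 7 [3.5y] swap r/2=2143/61848: DF=(1 − 2143/61848·(0.988200+0.952100+0.906300+0.882000+0.851800+0.818700))/(1+2143/61848) = 7857/10000 ≈ 0.785700
step 8 [4y] zero: DF = P = 1903/2500 ≈ 0.761200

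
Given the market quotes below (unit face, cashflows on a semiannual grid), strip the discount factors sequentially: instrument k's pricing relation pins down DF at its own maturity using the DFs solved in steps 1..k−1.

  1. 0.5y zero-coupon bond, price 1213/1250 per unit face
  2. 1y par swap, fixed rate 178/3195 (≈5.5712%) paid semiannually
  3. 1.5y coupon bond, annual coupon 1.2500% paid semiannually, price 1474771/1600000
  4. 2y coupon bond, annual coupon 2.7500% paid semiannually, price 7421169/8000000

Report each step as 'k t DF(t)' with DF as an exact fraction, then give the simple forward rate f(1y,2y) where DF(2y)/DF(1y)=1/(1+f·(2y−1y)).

1 1/2 1213/1250
2 1 4733/5000
3 3/2 9041/10000
4 2 548/625
f(1y,2y) = ((4733/5000)/(548/625) − 1)/(1) = 349/4384 ≈ 7.9608%

step 1 [0.5y] zero: DF = P = 1213/1250 ≈ 0.970400
step 2 [1y] swap r/2=89/3195: DF=(1 − 89/3195·(0.970400))/(1+89/3195) = 4733/5000 ≈ 0.946600
step 3 [1.5y] bond c/2=1/160: DF=(1474771/1600000 − 1/160·(0.970400+0.946600))/(1+1/160) = 9041/10000 ≈ 0.904100
step 4 [2y] bond c/2=11/800: DF=(7421169/8000000 − 11/800·(0.970400+0.946600+0.904100))/(1+11/800) = 548/625 ≈ 0.876800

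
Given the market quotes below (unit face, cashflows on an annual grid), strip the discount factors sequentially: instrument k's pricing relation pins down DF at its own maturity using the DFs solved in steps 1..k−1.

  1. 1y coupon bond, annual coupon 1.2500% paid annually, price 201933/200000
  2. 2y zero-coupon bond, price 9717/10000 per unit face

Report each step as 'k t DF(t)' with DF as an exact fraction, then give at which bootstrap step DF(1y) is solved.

1 1 2493/2500
2 2 9717/10000
DF(1y) is solved at step 1

step 1 [1y] bond c/1=1/80: DF=(201933/200000 − 1/80·(0))/(1+1/80) = 2493/2500 ≈ 0.997200
step 2 [2y] zero: DF = P = 9717/10000 ≈ 0.971700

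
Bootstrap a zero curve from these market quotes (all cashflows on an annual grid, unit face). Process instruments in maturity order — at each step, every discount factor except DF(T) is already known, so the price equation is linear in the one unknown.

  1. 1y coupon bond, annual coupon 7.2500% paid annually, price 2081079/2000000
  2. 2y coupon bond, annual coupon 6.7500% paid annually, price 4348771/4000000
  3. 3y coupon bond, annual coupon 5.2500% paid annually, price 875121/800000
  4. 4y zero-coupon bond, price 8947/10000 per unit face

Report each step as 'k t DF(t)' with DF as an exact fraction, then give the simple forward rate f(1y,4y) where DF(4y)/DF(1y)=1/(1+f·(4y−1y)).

step 1 [1y] bond c/1=29/400: DF=(2081079/2000000 − 29/400·(0))/(1+29/400) = 4851/5000 ≈ 0.970200
step 2 [2y] bond c/1=27/400: DF=(4348771/4000000 − 27/400·(0.970200))/(1+27/400) = 9571/10000 ≈ 0.957100
step 3 [3y] bond c/1=21/400: DF=(875121/800000 − 21/400·(0.970200+0.957100))/(1+21/400) = 1179/1250 ≈ 0.943200
step 4 [4y] zero: DF = P = 8947/10000 ≈ 0.894700

1 1 4851/5000
2 2 9571/10000
3 3 1179/1250
4 4 8947/10000
f(1y,4y) = ((4851/5000)/(8947/10000) − 1)/(3) = 755/26841 ≈ 2.8129%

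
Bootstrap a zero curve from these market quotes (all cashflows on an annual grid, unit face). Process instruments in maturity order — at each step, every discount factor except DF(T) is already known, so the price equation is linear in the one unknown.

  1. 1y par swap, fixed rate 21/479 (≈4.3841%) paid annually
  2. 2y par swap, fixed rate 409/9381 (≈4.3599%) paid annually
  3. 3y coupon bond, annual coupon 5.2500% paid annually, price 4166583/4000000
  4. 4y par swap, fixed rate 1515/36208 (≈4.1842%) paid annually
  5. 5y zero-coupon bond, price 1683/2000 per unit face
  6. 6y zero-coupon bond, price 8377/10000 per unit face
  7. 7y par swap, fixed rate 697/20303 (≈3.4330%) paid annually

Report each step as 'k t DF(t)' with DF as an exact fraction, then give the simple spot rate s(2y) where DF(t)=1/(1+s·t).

1 1 479/500
2 2 4591/5000
3 3 8961/10000
4 4 1697/2000
5 5 1683/2000
6 6 8377/10000
7 7 7909/10000
s(2y) = (1/(4591/5000) − 1)/(2) = 409/9182 ≈ 4.4544%

step 1 [1y] swap r/1=21/479: DF=(1 − 21/479·(0))/(1+21/479) = 479/500 ≈ 0.958000
step 2 [2y] swap r/1=409/9381: DF=(1 − 409/9381·(0.958000))/(1+409/9381) = 4591/5000 ≈ 0.918200
step 3 [3y] bond c/1=21/400: DF=(4166583/4000000 − 21/400·(0.958000+0.918200))/(1+21/400) = 8961/10000 ≈ 0.896100
step 4 [4y] swap r/1=1515/36208: DF=(1 − 1515/36208·(0.958000+0.918200+0.896100))/(1+1515/36208) = 1697/2000 ≈ 0.848500
step 5 [5y] zero: DF = P = 1683/2000 ≈ 0.841500
step 6 [6y] zero: DF = P = 8377/10000 ≈ 0.837700
step 7 [7y] swap r/1=697/20303: DF=(1 − 697/20303·(0.958000+0.918200+0.896100+0.848500+0.841500+0.837700))/(1+697/20303) = 7909/10000 ≈ 0.790900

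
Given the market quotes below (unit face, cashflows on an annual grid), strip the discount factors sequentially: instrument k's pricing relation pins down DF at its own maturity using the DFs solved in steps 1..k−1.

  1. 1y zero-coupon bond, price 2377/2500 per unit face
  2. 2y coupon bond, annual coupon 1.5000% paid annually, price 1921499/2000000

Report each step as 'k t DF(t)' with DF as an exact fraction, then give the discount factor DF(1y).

step 1 [1y] zero: DF = P = 2377/2500 ≈ 0.950800
step 2 [2y] bond c/1=3/200: DF=(1921499/2000000 − 3/200·(0.950800))/(1+3/200) = 373/400 ≈ 0.932500

1 1 2377/2500
2 2 373/400
DF(1y) = 2377/2500 ≈ 0.950800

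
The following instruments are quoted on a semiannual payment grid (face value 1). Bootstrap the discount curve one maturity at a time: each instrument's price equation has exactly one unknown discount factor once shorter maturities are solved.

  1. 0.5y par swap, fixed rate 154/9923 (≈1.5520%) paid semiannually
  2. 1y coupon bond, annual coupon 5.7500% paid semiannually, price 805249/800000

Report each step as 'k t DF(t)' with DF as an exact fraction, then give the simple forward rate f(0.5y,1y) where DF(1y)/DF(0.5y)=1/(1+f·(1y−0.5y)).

step 1 [0.5y] swap r/2=77/9923: DF=(1 − 77/9923·(0))/(1+77/9923) = 9923/10000 ≈ 0.992300
step 2 [1y] bond c/2=23/800: DF=(805249/800000 − 23/800·(0.992300))/(1+23/800) = 9507/10000 ≈ 0.950700

1 1/2 9923/10000
2 1 9507/10000
f(0.5y,1y) = ((9923/10000)/(9507/10000) − 1)/(1/2) = 832/9507 ≈ 8.7514%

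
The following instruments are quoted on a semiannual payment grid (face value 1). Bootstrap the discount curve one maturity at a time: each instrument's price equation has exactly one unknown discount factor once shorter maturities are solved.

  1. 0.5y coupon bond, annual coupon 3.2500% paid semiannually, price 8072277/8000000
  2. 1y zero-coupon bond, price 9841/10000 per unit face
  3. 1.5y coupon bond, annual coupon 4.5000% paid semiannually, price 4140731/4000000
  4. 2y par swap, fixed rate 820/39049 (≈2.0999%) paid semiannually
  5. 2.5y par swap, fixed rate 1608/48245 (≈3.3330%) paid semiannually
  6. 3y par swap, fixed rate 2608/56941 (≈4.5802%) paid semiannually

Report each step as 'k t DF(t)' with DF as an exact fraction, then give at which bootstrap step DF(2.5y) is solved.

step 1 [0.5y] bond c/2=13/800: DF=(8072277/8000000 − 13/800·(0))/(1+13/800) = 9929/10000 ≈ 0.992900
step 2 [1y] zero: DF = P = 9841/10000 ≈ 0.984100
step 3 [1.5y] bond c/2=9/400: DF=(4140731/4000000 − 9/400·(0.992900+0.984100))/(1+9/400) = 9689/10000 ≈ 0.968900
step 4 [2y] swap r/2=410/39049: DF=(1 − 410/39049·(0.992900+0.984100+0.968900))/(1+410/39049) = 959/1000 ≈ 0.959000
step 5 [2.5y] swap r/2=804/48245: DF=(1 − 804/48245·(0.992900+0.984100+0.968900+0.959000))/(1+804/48245) = 2299/2500 ≈ 0.919600
step 6 [3y] swap r/2=1304/56941: DF=(1 − 1304/56941·(0.992900+0.984100+0.968900+0.959000+0.919600))/(1+1304/56941) = 1087/1250 ≈ 0.869600

1 1/2 9929/10000
2 1 9841/10000
3 3/2 9689/10000
4 2 959/1000
5 5/2 2299/2500
6 3 1087/1250
DF(2.5y) is solved at step 5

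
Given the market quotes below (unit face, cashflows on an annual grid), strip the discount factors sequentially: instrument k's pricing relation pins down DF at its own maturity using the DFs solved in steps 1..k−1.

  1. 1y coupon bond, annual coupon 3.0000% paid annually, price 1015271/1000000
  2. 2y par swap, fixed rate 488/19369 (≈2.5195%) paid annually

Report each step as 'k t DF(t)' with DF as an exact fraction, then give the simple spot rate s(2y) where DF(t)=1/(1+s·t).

1 1 9857/10000
2 2 1189/1250
s(2y) = (1/(1189/1250) − 1)/(2) = 61/2378 ≈ 2.5652%

step 1 [1y] bond c/1=3/100: DF=(1015271/1000000 − 3/100·(0))/(1+3/100) = 9857/10000 ≈ 0.985700
step 2 [2y] swap r/1=488/19369: DF=(1 − 488/19369·(0.985700))/(1+488/19369) = 1189/1250 ≈ 0.951200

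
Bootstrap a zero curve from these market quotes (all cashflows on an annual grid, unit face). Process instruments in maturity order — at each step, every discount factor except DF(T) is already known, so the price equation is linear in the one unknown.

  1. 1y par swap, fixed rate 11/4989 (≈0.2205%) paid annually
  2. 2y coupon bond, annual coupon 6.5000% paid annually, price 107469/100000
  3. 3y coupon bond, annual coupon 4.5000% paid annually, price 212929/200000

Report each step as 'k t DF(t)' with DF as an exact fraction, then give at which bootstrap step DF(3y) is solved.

1 1 4989/5000
2 2 4741/5000
3 3 187/200
DF(3y) is solved at step 3

step 1 [1y] swap r/1=11/4989: DF=(1 − 11/4989·(0))/(1+11/4989) = 4989/5000 ≈ 0.997800
step 2 [2y] bond c/1=13/200: DF=(107469/100000 − 13/200·(0.997800))/(1+13/200) = 4741/5000 ≈ 0.948200
step 3 [3y] bond c/1=9/200: DF=(212929/200000 − 9/200·(0.997800+0.948200))/(1+9/200) = 187/200 ≈ 0.935000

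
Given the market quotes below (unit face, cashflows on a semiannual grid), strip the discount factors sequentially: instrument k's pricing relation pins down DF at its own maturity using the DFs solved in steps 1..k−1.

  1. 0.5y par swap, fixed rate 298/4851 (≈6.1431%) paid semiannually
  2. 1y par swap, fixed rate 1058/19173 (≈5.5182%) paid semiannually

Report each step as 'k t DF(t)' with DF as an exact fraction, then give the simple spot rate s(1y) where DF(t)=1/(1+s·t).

step 1 [0.5y] swap r/2=149/4851: DF=(1 − 149/4851·(0))/(1+149/4851) = 4851/5000 ≈ 0.970200
step 2 [1y] swap r/2=529/19173: DF=(1 − 529/19173·(0.970200))/(1+529/19173) = 9471/10000 ≈ 0.947100

1 1/2 4851/5000
2 1 9471/10000
s(1y) = (1/(9471/10000) − 1)/(1) = 529/9471 ≈ 5.5855%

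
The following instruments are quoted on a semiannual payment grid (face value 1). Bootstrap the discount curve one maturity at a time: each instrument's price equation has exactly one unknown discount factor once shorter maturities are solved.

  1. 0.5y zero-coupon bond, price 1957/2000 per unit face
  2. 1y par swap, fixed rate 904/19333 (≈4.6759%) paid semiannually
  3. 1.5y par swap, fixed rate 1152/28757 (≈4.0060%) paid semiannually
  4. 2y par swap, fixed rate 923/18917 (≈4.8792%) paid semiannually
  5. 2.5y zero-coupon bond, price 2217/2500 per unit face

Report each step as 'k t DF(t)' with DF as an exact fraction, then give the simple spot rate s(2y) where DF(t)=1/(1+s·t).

step 1 [0.5y] zero: DF = P = 1957/2000 ≈ 0.978500
step 2 [1y] swap r/2=452/19333: DF=(1 − 452/19333·(0.978500))/(1+452/19333) = 2387/2500 ≈ 0.954800
step 3 [1.5y] swap r/2=576/28757: DF=(1 − 576/28757·(0.978500+0.954800))/(1+576/28757) = 589/625 ≈ 0.942400
step 4 [2y] swap r/2=923/37834: DF=(1 − 923/37834·(0.978500+0.954800+0.942400))/(1+923/37834) = 9077/10000 ≈ 0.907700
step 5 [2.5y] zero: DF = P = 2217/2500 ≈ 0.886800

1 1/2 1957/2000
2 1 2387/2500
3 3/2 589/625
4 2 9077/10000
5 5/2 2217/2500
s(2y) = (1/(9077/10000) − 1)/(2) = 923/18154 ≈ 5.0843%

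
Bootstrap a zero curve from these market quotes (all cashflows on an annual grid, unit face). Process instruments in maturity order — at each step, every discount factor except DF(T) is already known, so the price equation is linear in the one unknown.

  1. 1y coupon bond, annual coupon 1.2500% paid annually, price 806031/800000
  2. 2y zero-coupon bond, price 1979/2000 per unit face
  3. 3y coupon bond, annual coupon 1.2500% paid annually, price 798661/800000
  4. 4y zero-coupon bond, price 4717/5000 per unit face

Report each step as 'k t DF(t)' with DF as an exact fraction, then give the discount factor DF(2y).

step 1 [1y] bond c/1=1/80: DF=(806031/800000 − 1/80·(0))/(1+1/80) = 9951/10000 ≈ 0.995100
step 2 [2y] zero: DF = P = 1979/2000 ≈ 0.989500
step 3 [3y] bond c/1=1/80: DF=(798661/800000 − 1/80·(0.995100+0.989500))/(1+1/80) = 1923/2000 ≈ 0.961500
step 4 [4y] zero: DF = P = 4717/5000 ≈ 0.943400

1 1 9951/10000
2 2 1979/2000
3 3 1923/2000
4 4 4717/5000
DF(2y) = 1979/2000 ≈ 0.989500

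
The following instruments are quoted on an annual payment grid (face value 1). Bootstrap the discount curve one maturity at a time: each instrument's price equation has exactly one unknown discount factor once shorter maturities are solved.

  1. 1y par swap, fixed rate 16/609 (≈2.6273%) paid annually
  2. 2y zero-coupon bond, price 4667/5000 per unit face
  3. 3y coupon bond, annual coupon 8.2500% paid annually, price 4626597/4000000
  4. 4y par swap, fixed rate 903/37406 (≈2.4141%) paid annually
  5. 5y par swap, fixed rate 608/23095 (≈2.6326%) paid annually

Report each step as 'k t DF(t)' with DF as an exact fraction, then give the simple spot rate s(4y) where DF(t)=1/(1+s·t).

1 1 609/625
2 2 4667/5000
3 3 9231/10000
4 4 9097/10000
5 5 549/625
s(4y) = (1/(9097/10000) − 1)/(4) = 903/36388 ≈ 2.4816%

step 1 [1y] swap r/1=16/609: DF=(1 − 16/609·(0))/(1+16/609) = 609/625 ≈ 0.974400
step 2 [2y] zero: DF = P = 4667/5000 ≈ 0.933400
step 3 [3y] bond c/1=33/400: DF=(4626597/4000000 − 33/400·(0.974400+0.933400))/(1+33/400) = 9231/10000 ≈ 0.923100
step 4 [4y] swap r/1=903/37406: DF=(1 − 903/37406·(0.974400+0.933400+0.923100))/(1+903/37406) = 9097/10000 ≈ 0.909700
step 5 [5y] swap r/1=608/23095: DF=(1 − 608/23095·(0.974400+0.933400+0.923100+0.909700))/(1+608/23095) = 549/625 ≈ 0.878400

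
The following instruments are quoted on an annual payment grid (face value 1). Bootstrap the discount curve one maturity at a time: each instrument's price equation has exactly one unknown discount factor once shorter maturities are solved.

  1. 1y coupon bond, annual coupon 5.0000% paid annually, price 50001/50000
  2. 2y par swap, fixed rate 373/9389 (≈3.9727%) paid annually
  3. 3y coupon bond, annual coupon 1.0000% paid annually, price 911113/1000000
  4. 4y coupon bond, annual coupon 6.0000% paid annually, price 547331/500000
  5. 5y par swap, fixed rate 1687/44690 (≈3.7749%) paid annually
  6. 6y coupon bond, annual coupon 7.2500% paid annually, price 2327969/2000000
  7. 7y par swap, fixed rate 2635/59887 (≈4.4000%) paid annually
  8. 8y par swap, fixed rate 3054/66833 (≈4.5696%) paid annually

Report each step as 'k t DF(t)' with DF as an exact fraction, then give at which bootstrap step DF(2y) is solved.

step 1 [1y] bond c/1=1/20: DF=(50001/50000 − 1/20·(0))/(1+1/20) = 2381/2500 ≈ 0.952400
step 2 [2y] swap r/1=373/9389: DF=(1 − 373/9389·(0.952400))/(1+373/9389) = 4627/5000 ≈ 0.925400
step 3 [3y] bond c/1=1/100: DF=(911113/1000000 − 1/100·(0.952400+0.925400))/(1+1/100) = 1767/2000 ≈ 0.883500
step 4 [4y] bond c/1=3/50: DF=(547331/500000 − 3/50·(0.952400+0.925400+0.883500))/(1+3/50) = 2191/2500 ≈ 0.876400
step 5 [5y] swap r/1=1687/44690: DF=(1 − 1687/44690·(0.952400+0.925400+0.883500+0.876400))/(1+1687/44690) = 8313/10000 ≈ 0.831300
step 6 [6y] bond c/1=29/400: DF=(2327969/2000000 − 29/400·(0.952400+0.925400+0.883500+0.876400+0.831300))/(1+29/400) = 979/1250 ≈ 0.783200
step 7 [7y] swap r/1=2635/59887: DF=(1 − 2635/59887·(0.952400+0.925400+0.883500+0.876400+0.831300+0.783200))/(1+2635/59887) = 1473/2000 ≈ 0.736500
step 8 [8y] swap r/1=3054/66833: DF=(1 − 3054/66833·(0.952400+0.925400+0.883500+0.876400+0.831300+0.783200+0.736500))/(1+3054/66833) = 3473/5000 ≈ 0.694600

1 1 2381/2500
2 2 4627/5000
3 3 1767/2000
4 4 2191/2500
5 5 8313/10000
6 6 979/1250
7 7 1473/2000
8 8 3473/5000
DF(2y) is solved at step 2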